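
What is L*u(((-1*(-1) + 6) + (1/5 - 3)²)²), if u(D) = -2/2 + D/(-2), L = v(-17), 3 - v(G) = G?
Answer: -277782/125 ≈ -2222.3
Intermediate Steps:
v(G) = 3 - G
L = 20 (L = 3 - 1*(-17) = 3 + 17 = 20)
u(D) = -1 - D/2 (u(D) = -2*½ + D*(-½) = -1 - D/2)
L*u(((-1*(-1) + 6) + (1/5 - 3)²)²) = 20*(-1 - ((-1*(-1) + 6) + (1/5 - 3)²)²/2) = 20*(-1 - ((1 + 6) + (⅕ - 3)²)²/2) = 20*(-1 - (7 + (-14/5)²)²/2) = 20*(-1 - (7 + 196/25)²/2) = 20*(-1 - (371/25)²/2) = 20*(-1 - ½*137641/625) = 20*(-1 - 137641/1250) = 20*(-138891/1250) = -277782/125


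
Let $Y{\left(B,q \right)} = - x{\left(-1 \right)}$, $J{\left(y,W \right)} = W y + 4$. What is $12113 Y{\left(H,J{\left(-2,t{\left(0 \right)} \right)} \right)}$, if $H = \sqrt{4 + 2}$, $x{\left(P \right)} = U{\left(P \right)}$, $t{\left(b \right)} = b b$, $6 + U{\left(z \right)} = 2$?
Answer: $48452$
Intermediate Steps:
$U{\left(z \right)} = -4$ ($U{\left(z \right)} = -6 + 2 = -4$)
$t{\left(b \right)} = b^{2}$
$x{\left(P \right)} = -4$
$J{\left(y,W \right)} = 4 + W y$
$H = \sqrt{6} \approx 2.4495$
$Y{\left(B,q \right)} = 4$ ($Y{\left(B,q \right)} = \left(-1\right) \left(-4\right) = 4$)
$12113 Y{\left(H,J{\left(-2,t{\left(0 \right)} \right)} \right)} = 12113 \cdot 4 = 48452$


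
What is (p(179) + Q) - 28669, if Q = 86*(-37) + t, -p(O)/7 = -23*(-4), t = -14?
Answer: -32509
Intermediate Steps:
p(O) = -644 (p(O) = -(-161)*(-4) = -7*92 = -644)
Q = -3196 (Q = 86*(-37) - 14 = -3182 - 14 = -3196)
(p(179) + Q) - 28669 = (-644 - 3196) - 28669 = -3840 - 28669 = -32509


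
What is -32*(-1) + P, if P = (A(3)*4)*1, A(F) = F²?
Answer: 68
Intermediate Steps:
P = 36 (P = (3²*4)*1 = (9*4)*1 = 36*1 = 36)
-32*(-1) + P = -32*(-1) + 36 = 32 + 36 = 68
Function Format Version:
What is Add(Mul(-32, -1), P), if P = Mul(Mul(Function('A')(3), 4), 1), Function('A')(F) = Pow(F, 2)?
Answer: 68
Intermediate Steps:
P = 36 (P = Mul(Mul(Pow(3, 2), 4), 1) = Mul(Mul(9, 4), 1) = Mul(36, 1) = 36)
Add(Mul(-32, -1), P) = Add(Mul(-32, -1), 36) = Add(32, 36) = 68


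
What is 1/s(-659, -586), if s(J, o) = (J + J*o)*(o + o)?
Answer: -1/451823580 ≈ -2.2133e-9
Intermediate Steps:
s(J, o) = 2*o*(J + J*o) (s(J, o) = (J + J*o)*(2*o) = 2*o*(J + J*o))
1/s(-659, -586) = 1/(2*(-659)*(-586)*(1 - 586)) = 1/(2*(-659)*(-586)*(-585)) = 1/(-451823580) = -1/451823580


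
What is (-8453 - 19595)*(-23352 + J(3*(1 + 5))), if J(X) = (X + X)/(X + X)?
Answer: 654948848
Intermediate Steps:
J(X) = 1 (J(X) = (2*X)/((2*X)) = (2*X)*(1/(2*X)) = 1)
(-8453 - 19595)*(-23352 + J(3*(1 + 5))) = (-8453 - 19595)*(-23352 + 1) = -28048*(-23351) = 654948848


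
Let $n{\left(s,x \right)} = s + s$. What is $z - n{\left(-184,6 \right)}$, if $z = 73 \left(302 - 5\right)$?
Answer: $22049$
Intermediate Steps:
$n{\left(s,x \right)} = 2 s$
$z = 21681$ ($z = 73 \cdot 297 = 21681$)
$z - n{\left(-184,6 \right)} = 21681 - 2 \left(-184\right) = 21681 - -368 = 21681 + 368 = 22049$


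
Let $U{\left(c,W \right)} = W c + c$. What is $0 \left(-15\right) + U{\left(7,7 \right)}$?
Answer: $56$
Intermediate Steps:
$U{\left(c,W \right)} = c + W c$
$0 \left(-15\right) + U{\left(7,7 \right)} = 0 \left(-15\right) + 7 \left(1 + 7\right) = 0 + 7 \cdot 8 = 0 + 56 = 56$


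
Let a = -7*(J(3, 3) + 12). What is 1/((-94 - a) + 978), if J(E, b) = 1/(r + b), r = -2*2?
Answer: 1/961 ≈ 0.0010406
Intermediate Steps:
r = -4
J(E, b) = 1/(-4 + b)
a = -77 (a = -7*(1/(-4 + 3) + 12) = -7*(1/(-1) + 12) = -7*(-1 + 12) = -7*11 = -77)
1/((-94 - a) + 978) = 1/((-94 - 1*(-77)) + 978) = 1/((-94 + 77) + 978) = 1/(-17 + 978) = 1/961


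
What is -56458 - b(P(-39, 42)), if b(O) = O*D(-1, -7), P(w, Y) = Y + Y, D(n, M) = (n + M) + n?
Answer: -55702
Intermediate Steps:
D(n, M) = M + 2*n (D(n, M) = (M + n) + n = M + 2*n)
P(w, Y) = 2*Y
b(O) = -9*O (b(O) = O*(-7 + 2*(-1)) = O*(-7 - 2) = O*(-9) = -9*O)
-56458 - b(P(-39, 42)) = -56458 - (-9)*2*42 = -56458 - (-9)*84 = -56458 - 1*(-756) = -56458 + 756 = -55702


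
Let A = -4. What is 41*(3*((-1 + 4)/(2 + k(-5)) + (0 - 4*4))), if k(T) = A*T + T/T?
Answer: -44895/23 ≈ -1952.0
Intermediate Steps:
k(T) = 1 - 4*T (k(T) = -4*T + T/T = -4*T + 1 = 1 - 4*T)
41*(3*((-1 + 4)/(2 + k(-5)) + (0 - 4*4))) = 41*(3*((-1 + 4)/(2 + (1 - 4*(-5))) + (0 - 4*4))) = 41*(3*(3/(2 + (1 + 20)) + (0 - 16))) = 41*(3*(3/(2 + 21) - 16)) = 41*(3*(3/23 - 16)) = 41*(3*(-365/23)) = 41*(-1095/23) = -44895/23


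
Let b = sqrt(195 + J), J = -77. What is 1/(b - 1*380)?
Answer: -190/72141 - sqrt(118)/144282 ≈ -0.0027090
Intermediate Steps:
b = sqrt(118) (b = sqrt(195 - 77) = sqrt(118) ≈ 10.863)
1/(b - 1*380) = 1/(sqrt(118) - 1*380) = 1/(sqrt(118) - 380) = 1/(-380 + sqrt(118))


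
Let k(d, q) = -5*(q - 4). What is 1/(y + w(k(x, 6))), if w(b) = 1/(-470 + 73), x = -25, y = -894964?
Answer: -397/355300709 ≈ -1.1174e-6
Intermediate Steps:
k(d, q) = 20 - 5*q (k(d, q) = -5*(-4 + q) = 20 - 5*q)
w(b) = -1/397 (w(b) = 1/(-397) = -1/397)
1/(y + w(k(x, 6))) = 1/(-894964 - 1/397) = 1/(-355300709/397) = -397/355300709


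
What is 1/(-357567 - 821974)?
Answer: -1/1179541 ≈ -8.4779e-7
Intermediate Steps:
1/(-357567 - 821974) = 1/(-1179541) = -1/1179541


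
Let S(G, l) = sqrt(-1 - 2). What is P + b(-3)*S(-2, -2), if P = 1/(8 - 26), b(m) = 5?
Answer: -1/18 + 5*I*sqrt(3) ≈ -0.055556 + 8.6602*I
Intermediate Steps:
S(G, l) = I*sqrt(3) (S(G, l) = sqrt(-3) = I*sqrt(3))
P = -1/18 (P = 1/(-18) = -1/18 ≈ -0.055556)
P + b(-3)*S(-2, -2) = -1/18 + 5*(I*sqrt(3)) = -1/18 + 5*I*sqrt(3)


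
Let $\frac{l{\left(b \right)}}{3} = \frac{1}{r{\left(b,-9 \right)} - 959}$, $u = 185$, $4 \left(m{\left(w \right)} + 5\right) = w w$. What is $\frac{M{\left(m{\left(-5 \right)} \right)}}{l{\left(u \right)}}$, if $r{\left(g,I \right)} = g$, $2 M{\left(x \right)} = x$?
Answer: $- \frac{645}{4} \approx -161.25$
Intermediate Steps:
$m{\left(w \right)} = -5 + \frac{w^{2}}{4}$ ($m{\left(w \right)} = -5 + \frac{w w}{4} = -5 + \frac{w^{2}}{4}$)
$M{\left(x \right)} = \frac{x}{2}$
$l{\left(b \right)} = \frac{3}{-959 + b}$ ($l{\left(b \right)} = \frac{3}{b - 959} = \frac{3}{-959 + b}$)
$\frac{M{\left(m{\left(-5 \right)} \right)}}{l{\left(u \right)}} = \frac{\frac{1}{2} \left(-5 + \frac{\left(-5\right)^{2}}{4}\right)}{3 \frac{1}{-959 + 185}} = \frac{\frac{1}{2} \left(-5 + \frac{1}{4} \cdot 25\right)}{3 \frac{1}{-774}} = \frac{\frac{1}{2} \left(-5 + \frac{25}{4}\right)}{3 \left(- \frac{1}{774}\right)} = \frac{\frac{1}{2} \cdot \frac{5}{4}}{- \frac{1}{258}} = \frac{5}{8} \left(-258\right) = - \frac{645}{4}$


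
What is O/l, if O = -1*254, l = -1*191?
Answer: 254/191 ≈ 1.3298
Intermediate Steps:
l = -191
O = -254
O/l = -254/(-191) = -1/191*(-254) = 254/191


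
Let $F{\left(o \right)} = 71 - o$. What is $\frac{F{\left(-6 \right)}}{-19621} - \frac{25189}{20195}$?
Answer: $- \frac{70826912}{56606585} \approx -1.2512$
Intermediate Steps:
$\frac{F{\left(-6 \right)}}{-19621} - \frac{25189}{20195} = \frac{71 - -6}{-19621} - \frac{25189}{20195} = \left(71 + 6\right) \left(- \frac{1}{19621}\right) - \frac{25189}{20195} = 77 \left(- \frac{1}{19621}\right) - \frac{25189}{20195} = - \frac{11}{2803} - \frac{25189}{20195} = - \frac{70826912}{56606585}$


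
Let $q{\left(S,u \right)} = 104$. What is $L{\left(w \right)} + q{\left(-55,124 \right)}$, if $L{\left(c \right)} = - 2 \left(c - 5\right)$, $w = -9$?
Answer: $132$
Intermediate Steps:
$L{\left(c \right)} = 10 - 2 c$ ($L{\left(c \right)} = - 2 \left(-5 + c\right) = 10 - 2 c$)
$L{\left(w \right)} + q{\left(-55,124 \right)} = \left(10 - -18\right) + 104 = \left(10 + 18\right) + 104 = 28 + 104 = 132$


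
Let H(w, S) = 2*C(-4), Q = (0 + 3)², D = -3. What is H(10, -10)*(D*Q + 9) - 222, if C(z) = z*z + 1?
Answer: -834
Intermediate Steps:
C(z) = 1 + z² (C(z) = z² + 1 = 1 + z²)
Q = 9 (Q = 3² = 9)
H(w, S) = 34 (H(w, S) = 2*(1 + (-4)²) = 2*(1 + 16) = 2*17 = 34)
H(10, -10)*(D*Q + 9) - 222 = 34*(-3*9 + 9) - 222 = 34*(-27 + 9) - 222 = 34*(-18) - 222 = -612 - 222 = -834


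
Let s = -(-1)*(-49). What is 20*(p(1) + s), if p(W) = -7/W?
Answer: -1120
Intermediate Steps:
s = -49 (s = -1*49 = -49)
20*(p(1) + s) = 20*(-7/1 - 49) = 20*(-7*1 - 49) = 20*(-7 - 49) = 20*(-56) = -1120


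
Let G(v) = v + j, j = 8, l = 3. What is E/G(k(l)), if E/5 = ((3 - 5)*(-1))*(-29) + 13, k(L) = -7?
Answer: -225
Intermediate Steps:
E = -225 (E = 5*(((3 - 5)*(-1))*(-29) + 13) = 5*(-2*(-1)*(-29) + 13) = 5*(2*(-29) + 13) = 5*(-58 + 13) = 5*(-45) = -225)
G(v) = 8 + v (G(v) = v + 8 = 8 + v)
E/G(k(l)) = -225/(8 - 7) = -225/1 = -225*1 = -225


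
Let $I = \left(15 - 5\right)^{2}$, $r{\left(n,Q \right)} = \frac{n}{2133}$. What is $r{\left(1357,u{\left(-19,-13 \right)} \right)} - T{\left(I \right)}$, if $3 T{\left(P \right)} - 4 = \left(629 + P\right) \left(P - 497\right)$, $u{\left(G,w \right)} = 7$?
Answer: $\frac{205771156}{2133} \approx 96470.0$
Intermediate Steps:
$r{\left(n,Q \right)} = \frac{n}{2133}$ ($r{\left(n,Q \right)} = n \frac{1}{2133} = \frac{n}{2133}$)
$I = 100$ ($I = 10^{2} = 100$)
$T{\left(P \right)} = \frac{4}{3} + \frac{\left(-497 + P\right) \left(629 + P\right)}{3}$ ($T{\left(P \right)} = \frac{4}{3} + \frac{\left(629 + P\right) \left(P - 497\right)}{3} = \frac{4}{3} + \frac{\left(629 + P\right) \left(-497 + P\right)}{3} = \frac{4}{3} + \frac{\left(-497 + P\right) \left(629 + P\right)}{3}$)
$r{\left(1357,u{\left(-19,-13 \right)} \right)} - T{\left(I \right)} = \frac{1}{2133} \cdot 1357 - \left(-104203 + 44 \cdot 100 + \frac{100^{2}}{3}\right) = \frac{1357}{2133} - \left(-104203 + 4400 + \frac{1}{3} \cdot 10000\right) = \frac{1357}{2133} - \left(-104203 + 4400 + \frac{10000}{3}\right) = \frac{1357}{2133} - - \frac{289409}{3} = \frac{1357}{2133} + \frac{289409}{3} = \frac{205771156}{2133}$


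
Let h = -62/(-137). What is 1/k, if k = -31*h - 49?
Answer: -137/8635 ≈ -0.015866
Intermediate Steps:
h = 62/137 (h = -62*(-1/137) = 62/137 ≈ 0.45255)
k = -8635/137 (k = -31*62/137 - 49 = -1922/137 - 49 = -8635/137 ≈ -63.029)
1/k = 1/(-8635/137) = -137/8635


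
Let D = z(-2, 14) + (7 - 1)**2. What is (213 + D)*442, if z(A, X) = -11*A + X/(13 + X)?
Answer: 3240302/27 ≈ 1.2001e+5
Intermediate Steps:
z(A, X) = -11*A + X/(13 + X)
D = 1580/27 (D = (14 - 143*(-2) - 11*(-2)*14)/(13 + 14) + (7 - 1)**2 = (14 + 286 + 308)/27 + 6**2 = (1/27)*608 + 36 = 608/27 + 36 = 1580/27 ≈ 58.518)
(213 + D)*442 = (213 + 1580/27)*442 = (7331/27)*442 = 3240302/27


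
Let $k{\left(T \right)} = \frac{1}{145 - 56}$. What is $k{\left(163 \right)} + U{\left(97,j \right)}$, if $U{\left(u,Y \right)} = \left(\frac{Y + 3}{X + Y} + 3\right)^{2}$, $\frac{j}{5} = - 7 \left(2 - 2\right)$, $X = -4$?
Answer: $\frac{7225}{1424} \approx 5.0737$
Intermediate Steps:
$k{\left(T \right)} = \frac{1}{89}$
$j = 0$ ($j = 5 \left(- 7 \left(2 - 2\right)\right) = 5 \left(\left(-7\right) 0\right) = 5 \cdot 0 = 0$)
$U{\left(u,Y \right)} = \left(3 + \frac{3 + Y}{-4 + Y}\right)^{2}$ ($U{\left(u,Y \right)} = \left(\frac{Y + 3}{-4 + Y} + 3\right)^{2} = \left(\frac{3 + Y}{-4 + Y} + 3\right)^{2} = \left(3 + \frac{3 + Y}{-4 + Y}\right)^{2}$)
$k{\left(163 \right)} + U{\left(97,j \right)} = \frac{1}{89} + \frac{\left(-9 + 4 \cdot 0\right)^{2}}{\left(-4 + 0\right)^{2}} = \frac{1}{89} + \frac{\left(-9 + 0\right)^{2}}{16} = \frac{1}{89} + \left(-9\right)^{2} \cdot \frac{1}{16} = \frac{1}{89} + 81 \cdot \frac{1}{16} = \frac{1}{89} + \frac{81}{16} = \frac{7225}{1424}$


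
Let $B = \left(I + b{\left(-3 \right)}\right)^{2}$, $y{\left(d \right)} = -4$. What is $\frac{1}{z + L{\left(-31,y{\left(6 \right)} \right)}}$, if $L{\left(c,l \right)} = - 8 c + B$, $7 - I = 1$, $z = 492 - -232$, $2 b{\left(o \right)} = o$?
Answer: $\frac{4}{3969} \approx 0.0010078$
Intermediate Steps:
$b{\left(o \right)} = \frac{o}{2}$
$z = 724$ ($z = 492 + 232 = 724$)
$I = 6$ ($I = 7 - 1 = 6$)
$B = \frac{81}{4}$ ($B = \left(6 + \frac{1}{2} \left(-3\right)\right)^{2} = \left(6 - \frac{3}{2}\right)^{2} = \left(\frac{9}{2}\right)^{2} = \frac{81}{4} \approx 20.25$)
$L{\left(c,l \right)} = \frac{81}{4} - 8 c$ ($L{\left(c,l \right)} = - 8 c + \frac{81}{4} = \frac{81}{4} - 8 c$)
$\frac{1}{z + L{\left(-31,y{\left(6 \right)} \right)}} = \frac{1}{724 + \left(\frac{81}{4} - -248\right)} = \frac{1}{724 + \left(\frac{81}{4} + 248\right)} = \frac{1}{724 + \frac{1073}{4}} = \frac{1}{\frac{3969}{4}} = \frac{4}{3969}$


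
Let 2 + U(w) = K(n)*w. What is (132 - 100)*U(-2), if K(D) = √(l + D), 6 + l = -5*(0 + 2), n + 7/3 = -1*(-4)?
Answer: -64 - 64*I*√129/3 ≈ -64.0 - 242.3*I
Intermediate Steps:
n = 5/3 (n = -7/3 - 1*(-4) = -7/3 + 4 = 5/3 ≈ 1.6667)
l = -16 (l = -6 - 5*(0 + 2) = -6 - 5*2 = -6 - 10 = -16)
K(D) = √(-16 + D)
U(w) = -2 + I*w*√129/3 (U(w) = -2 + √(-16 + 5/3)*w = -2 + √(-43/3)*w = -2 + (I*√129/3)*w = -2 + I*w*√129/3)
(132 - 100)*U(-2) = (132 - 100)*(-2 + (⅓)*I*(-2)*√129) = 32*(-2 - 2*I*√129/3) = -64 - 64*I*√129/3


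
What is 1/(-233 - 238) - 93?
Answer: -43804/471 ≈ -93.002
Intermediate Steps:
1/(-233 - 238) - 93 = 1/(-471) - 93 = -1/471 - 93 = -43804/471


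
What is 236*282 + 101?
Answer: 66653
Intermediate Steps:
236*282 + 101 = 66552 + 101 = 66653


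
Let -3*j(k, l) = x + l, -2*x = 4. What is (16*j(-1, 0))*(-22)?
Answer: -704/3 ≈ -234.67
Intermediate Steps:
x = -2 (x = -1/2*4 = -2)
j(k, l) = 2/3 - l/3 (j(k, l) = -(-2 + l)/3 = 2/3 - l/3)
(16*j(-1, 0))*(-22) = (16*(2/3 - 1/3*0))*(-22) = (16*(2/3 + 0))*(-22) = (16*(2/3))*(-22) = (32/3)*(-22) = -704/3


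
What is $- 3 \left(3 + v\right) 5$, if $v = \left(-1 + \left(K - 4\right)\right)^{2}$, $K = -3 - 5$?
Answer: $-2580$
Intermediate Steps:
$K = -8$ ($K = -3 - 5 = -8$)
$v = 169$ ($v = \left(-1 - 12\right)^{2} = \left(-13\right)^{2} = 169$)
$- 3 \left(3 + v\right) 5 = - 3 \left(3 + 169\right) 5 = \left(-3\right) 172 \cdot 5 = \left(-516\right) 5 = -2580$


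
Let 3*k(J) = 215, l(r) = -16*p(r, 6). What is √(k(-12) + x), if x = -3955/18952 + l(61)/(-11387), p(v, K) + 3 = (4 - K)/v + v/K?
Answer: √3096278929366756071082/6582095932 ≈ 8.4539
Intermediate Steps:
p(v, K) = -3 + v/K + (4 - K)/v (p(v, K) = -3 + ((4 - K)/v + v/K) = -3 + (v/K + (4 - K)/v) = -3 + v/K + (4 - K)/v)
l(r) = 48 + 32/r - 8*r/3 (l(r) = -16*(-3 + 4/r + r/6 - 1*6/r) = -16*(-3 + 4/r + r*(⅙) - 6/r) = -16*(-3 + 4/r + r/6 - 6/r) = -16*(-3 - 2/r + r/6) = 48 + 32/r - 8*r/3)
k(J) = 215/3 (k(J) = (⅓)*215 = 215/3)
x = -7845642679/39492575592 (x = -3955/18952 + (48 + 32/61 - 8/3*61)/(-11387) = -3955*1/18952 + (48 + 32*(1/61) - 488/3)*(-1/11387) = -3955/18952 + (48 + 32/61 - 488/3)*(-1/11387) = -3955/18952 - 20888/183*(-1/11387) = -3955/18952 + 20888/2083821 = -7845642679/39492575592 ≈ -0.19866)
√(k(-12) + x) = √(215/3 - 7845642679/39492575592) = √(940818536027/13164191864) = √3096278929366756071082/6582095932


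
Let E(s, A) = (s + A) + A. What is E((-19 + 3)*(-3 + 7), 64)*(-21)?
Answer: -1344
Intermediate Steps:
E(s, A) = s + 2*A (E(s, A) = (A + s) + A = s + 2*A)
E((-19 + 3)*(-3 + 7), 64)*(-21) = ((-19 + 3)*(-3 + 7) + 2*64)*(-21) = (-16*4 + 128)*(-21) = (-64 + 128)*(-21) = 64*(-21) = -1344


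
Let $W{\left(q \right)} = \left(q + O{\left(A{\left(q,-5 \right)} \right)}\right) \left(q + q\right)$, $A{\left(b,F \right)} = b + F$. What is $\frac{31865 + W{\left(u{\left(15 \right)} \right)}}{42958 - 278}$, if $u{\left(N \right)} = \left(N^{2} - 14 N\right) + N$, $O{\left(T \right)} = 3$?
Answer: $\frac{6769}{8536} \approx 0.79299$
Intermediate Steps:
$A{\left(b,F \right)} = F + b$
$u{\left(N \right)} = N^{2} - 13 N$
$W{\left(q \right)} = 2 q \left(3 + q\right)$ ($W{\left(q \right)} = \left(q + 3\right) \left(q + q\right) = \left(3 + q\right) 2 q = 2 q \left(3 + q\right)$)
$\frac{31865 + W{\left(u{\left(15 \right)} \right)}}{42958 - 278} = \frac{31865 + 2 \cdot 15 \left(-13 + 15\right) \left(3 + 15 \left(-13 + 15\right)\right)}{42958 - 278} = \frac{31865 + 2 \cdot 15 \cdot 2 \left(3 + 15 \cdot 2\right)}{42680} = \left(31865 + 2 \cdot 30 \left(3 + 30\right)\right) \frac{1}{42680} = \left(31865 + 2 \cdot 30 \cdot 33\right) \frac{1}{42680} = \left(31865 + 1980\right) \frac{1}{42680} = 33845 \cdot \frac{1}{42680} = \frac{6769}{8536}$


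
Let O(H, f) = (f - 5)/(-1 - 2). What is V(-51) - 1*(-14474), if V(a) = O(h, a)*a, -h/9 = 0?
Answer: 13522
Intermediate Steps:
h = 0 (h = -9*0 = 0)
O(H, f) = 5/3 - f/3 (O(H, f) = (-5 + f)/(-3) = (-5 + f)*(-⅓) = 5/3 - f/3)
V(a) = a*(5/3 - a/3) (V(a) = (5/3 - a/3)*a = a*(5/3 - a/3))
V(-51) - 1*(-14474) = (⅓)*(-51)*(5 - 1*(-51)) - 1*(-14474) = (⅓)*(-51)*(5 + 51) + 14474 = (⅓)*(-51)*56 + 14474 = -952 + 14474 = 13522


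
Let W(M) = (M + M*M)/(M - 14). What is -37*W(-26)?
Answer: 2405/4 ≈ 601.25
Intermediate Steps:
W(M) = (M + M²)/(-14 + M)
-37*W(-26) = -(-962)*(1 - 26)/(-14 - 26) = -(-962)*(-25)/(-40) = -(-962)*(-1)*(-25)/40 = -37*(-65/4) = 2405/4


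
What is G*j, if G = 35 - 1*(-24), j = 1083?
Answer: 63897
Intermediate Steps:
G = 59 (G = 35 + 24 = 59)
G*j = 59*1083 = 63897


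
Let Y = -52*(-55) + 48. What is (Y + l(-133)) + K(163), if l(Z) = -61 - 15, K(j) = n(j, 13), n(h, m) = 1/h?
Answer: 461617/163 ≈ 2832.0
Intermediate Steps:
Y = 2908 (Y = 2860 + 48 = 2908)
K(j) = 1/j
l(Z) = -76
(Y + l(-133)) + K(163) = (2908 - 76) + 1/163 = 2832 + 1/163 = 461617/163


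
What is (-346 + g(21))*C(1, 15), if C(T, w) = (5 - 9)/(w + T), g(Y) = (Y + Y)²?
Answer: -709/2 ≈ -354.50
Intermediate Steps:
g(Y) = 4*Y² (g(Y) = (2*Y)² = 4*Y²)
C(T, w) = -4/(T + w)
(-346 + g(21))*C(1, 15) = (-346 + 4*21²)*(-4/(1 + 15)) = (-346 + 4*441)*(-4/16) = (-346 + 1764)*(-4*1/16) = 1418*(-¼) = -709/2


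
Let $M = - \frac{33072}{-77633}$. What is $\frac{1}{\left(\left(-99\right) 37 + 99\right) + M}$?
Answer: $- \frac{77633}{276650940} \approx -0.00028062$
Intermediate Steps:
$M = \frac{33072}{77633}$ ($M = \left(-33072\right) \left(- \frac{1}{77633}\right) = \frac{33072}{77633} \approx 0.426$)
$\frac{1}{\left(\left(-99\right) 37 + 99\right) + M} = \frac{1}{\left(\left(-99\right) 37 + 99\right) + \frac{33072}{77633}} = \frac{1}{\left(-3663 + 99\right) + \frac{33072}{77633}} = \frac{1}{-3564 + \frac{33072}{77633}} = \frac{1}{- \frac{276650940}{77633}} = - \frac{77633}{276650940}$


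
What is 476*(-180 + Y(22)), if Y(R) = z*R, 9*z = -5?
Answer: -823480/9 ≈ -91498.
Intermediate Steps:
z = -5/9 (z = (⅑)*(-5) = -5/9 ≈ -0.55556)
Y(R) = -5*R/9
476*(-180 + Y(22)) = 476*(-180 - 5/9*22) = 476*(-180 - 110/9) = 476*(-1730/9) = -823480/9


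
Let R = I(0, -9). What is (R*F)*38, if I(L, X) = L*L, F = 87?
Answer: 0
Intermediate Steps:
I(L, X) = L²
R = 0 (R = 0² = 0)
(R*F)*38 = (0*87)*38 = 0*38 = 0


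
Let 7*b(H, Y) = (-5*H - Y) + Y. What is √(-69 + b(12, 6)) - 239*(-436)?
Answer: 104204 + I*√3801/7 ≈ 1.042e+5 + 8.8075*I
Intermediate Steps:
b(H, Y) = -5*H/7 (b(H, Y) = ((-5*H - Y) + Y)/7 = ((-Y - 5*H) + Y)/7 = (-5*H)/7 = -5*H/7)
√(-69 + b(12, 6)) - 239*(-436) = √(-69 - 5/7*12) - 239*(-436) = √(-69 - 60/7) + 104204 = √(-543/7) + 104204 = I*√3801/7 + 104204 = 104204 + I*√3801/7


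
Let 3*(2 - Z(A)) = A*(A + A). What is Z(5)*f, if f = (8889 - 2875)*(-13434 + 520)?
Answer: 3417251024/3 ≈ 1.1391e+9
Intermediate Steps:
Z(A) = 2 - 2*A**2/3 (Z(A) = 2 - A*(A + A)/3 = 2 - A*2*A/3 = 2 - 2*A**2/3)
f = -77664796 (f = 6014*(-12914) = -77664796)
Z(5)*f = (2 - 2/3*5**2)*(-77664796) = (2 - 2/3*25)*(-77664796) = (2 - 50/3)*(-77664796) = -44/3*(-77664796) = 3417251024/3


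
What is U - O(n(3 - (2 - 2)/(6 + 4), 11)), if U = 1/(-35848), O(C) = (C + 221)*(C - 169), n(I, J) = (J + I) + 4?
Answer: 1293718471/35848 ≈ 36089.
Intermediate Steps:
n(I, J) = 4 + I + J (n(I, J) = (I + J) + 4 = 4 + I + J)
O(C) = (-169 + C)*(221 + C) (O(C) = (221 + C)*(-169 + C) = (-169 + C)*(221 + C))
U = -1/35848 ≈ -2.7896e-5
U - O(n(3 - (2 - 2)/(6 + 4), 11)) = -1/35848 - (-37349 + (4 + (3 - (2 - 2)/(6 + 4)) + 11)² + 52*(4 + (3 - (2 - 2)/(6 + 4)) + 11)) = -1/35848 - (-37349 + (4 + (3 - 0/10) + 11)² + 52*(4 + (3 - 0/10) + 11)) = -1/35848 - (-37349 + (4 + (3 - 1*0) + 11)² + 52*(4 + (3 - 1*0) + 11)) = -1/35848 - (-37349 + (4 + (3 + 0) + 11)² + 52*(4 + (3 + 0) + 11)) = -1/35848 - (-37349 + (4 + 3 + 11)² + 52*(4 + 3 + 11)) = -1/35848 - (-37349 + 18² + 52*18) = -1/35848 - (-37349 + 324 + 936) = -1/35848 - 1*(-36089) = -1/35848 + 36089 = 1293718471/35848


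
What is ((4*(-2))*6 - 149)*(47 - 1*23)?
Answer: -4728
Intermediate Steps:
((4*(-2))*6 - 149)*(47 - 1*23) = (-8*6 - 149)*(47 - 23) = (-48 - 149)*24 = -197*24 = -4728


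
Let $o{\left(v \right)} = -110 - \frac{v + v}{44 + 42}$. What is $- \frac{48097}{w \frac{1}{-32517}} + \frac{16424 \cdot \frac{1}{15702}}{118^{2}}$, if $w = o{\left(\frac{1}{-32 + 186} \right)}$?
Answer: $- \frac{94346410551435248035}{6635752872117} \approx -1.4218 \cdot 10^{7}$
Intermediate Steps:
$o{\left(v \right)} = -110 - \frac{v}{43}$ ($o{\left(v \right)} = -110 - \frac{2 v}{86} = -110 - 2 v \frac{1}{86} = -110 - \frac{v}{43}$)
$w = - \frac{728421}{6622}$ ($w = -110 - \frac{1}{43 \left(-32 + 186\right)} = -110 - \frac{1}{43 \cdot 154} = -110 - \frac{1}{6622} = - \frac{728421}{6622} \approx -110.0$)
$- \frac{48097}{w \frac{1}{-32517}} + \frac{16424 \cdot \frac{1}{15702}}{118^{2}} = - \frac{48097}{\left(- \frac{728421}{6622}\right) \frac{1}{-32517}} + \frac{16424 \cdot \frac{1}{15702}}{118^{2}} = - \frac{48097}{\left(- \frac{728421}{6622}\right) \left(- \frac{1}{32517}\right)} + \frac{16424 \cdot \frac{1}{15702}}{13924} = - \frac{48097}{\frac{242807}{71775858}} + \frac{8212}{7851} \cdot \frac{1}{13924} = \left(-48097\right) \frac{71775858}{242807} + \frac{2053}{27329331} = - \frac{3452203442226}{242807} + \frac{2053}{27329331} = - \frac{94346410551435248035}{6635752872117}$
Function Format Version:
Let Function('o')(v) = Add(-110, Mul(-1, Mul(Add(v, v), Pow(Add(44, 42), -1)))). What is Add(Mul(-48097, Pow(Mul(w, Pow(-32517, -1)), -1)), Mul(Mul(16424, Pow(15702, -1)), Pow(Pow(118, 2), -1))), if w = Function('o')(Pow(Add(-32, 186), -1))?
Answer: Rational(-94346410551435248035, 6635752872117) ≈ -1.4218e+7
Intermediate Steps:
Function('o')(v) = Add(-110, Mul(Rational(-1, 43), v)) (Function('o')(v) = Add(-110, Mul(-1, Mul(Mul(2, v), Pow(86, -1)))) = Add(-110, Mul(-1, Mul(Mul(2, v), Rational(1, 86)))) = Add(-110, Mul(-1, Mul(Rational(1, 43), v))) = Add(-110, Mul(Rational(-1, 43), v)))
w = Rational(-728421, 6622) (w = Add(-110, Mul(Rational(-1, 43), Pow(Add(-32, 186), -1))) = Add(-110, Mul(Rational(-1, 43), Pow(154, -1))) = Add(-110, Mul(Rational(-1, 43), Rational(1, 154))) = Add(-110, Rational(-1, 6622)) = Rational(-728421, 6622) ≈ -110.00)
Add(Mul(-48097, Pow(Mul(w, Pow(-32517, -1)), -1)), Mul(Mul(16424, Pow(15702, -1)), Pow(Pow(118, 2), -1))) = Add(Mul(-48097, Pow(Mul(Rational(-728421, 6622), Pow(-32517, -1)), -1)), Mul(Mul(16424, Pow(15702, -1)), Pow(Pow(118, 2), -1))) = Add(Mul(-48097, Pow(Mul(Rational(-728421, 6622), Rational(-1, 32517)), -1)), Mul(Mul(16424, Rational(1, 15702)), Pow(13924, -1))) = Add(Mul(-48097, Pow(Rational(242807, 71775858), -1)), Mul(Rational(8212, 7851), Rational(1, 13924))) = Add(Mul(-48097, Rational(71775858, 242807)), Rational(2053, 27329331)) = Add(Rational(-3452203442226, 242807), Rational(2053, 27329331)) = Rational(-94346410551435248035, 6635752872117)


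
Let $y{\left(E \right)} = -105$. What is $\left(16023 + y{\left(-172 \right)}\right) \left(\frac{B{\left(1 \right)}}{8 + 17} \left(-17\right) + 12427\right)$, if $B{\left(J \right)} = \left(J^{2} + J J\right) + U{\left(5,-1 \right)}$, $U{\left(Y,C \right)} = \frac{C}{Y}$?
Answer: $\frac{24724187796}{125} \approx 1.9779 \cdot 10^{8}$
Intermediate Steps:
$B{\left(J \right)} = - \frac{1}{5} + 2 J^{2}$ ($B{\left(J \right)} = \left(J^{2} + J J\right) - \frac{1}{5} = \left(J^{2} + J^{2}\right) - \frac{1}{5} = 2 J^{2} - \frac{1}{5} = - \frac{1}{5} + 2 J^{2}$)
$\left(16023 + y{\left(-172 \right)}\right) \left(\frac{B{\left(1 \right)}}{8 + 17} \left(-17\right) + 12427\right) = \left(16023 - 105\right) \left(\frac{- \frac{1}{5} + 2 \cdot 1^{2}}{8 + 17} \left(-17\right) + 12427\right) = 15918 \left(\frac{- \frac{1}{5} + 2 \cdot 1}{25} \left(-17\right) + 12427\right) = 15918 \left(\frac{- \frac{1}{5} + 2}{25} \left(-17\right) + 12427\right) = 15918 \left(\frac{1}{25} \cdot \frac{9}{5} \left(-17\right) + 12427\right) = 15918 \left(\frac{9}{125} \left(-17\right) + 12427\right) = 15918 \left(- \frac{153}{125} + 12427\right) = 15918 \cdot \frac{1553222}{125} = \frac{24724187796}{125}$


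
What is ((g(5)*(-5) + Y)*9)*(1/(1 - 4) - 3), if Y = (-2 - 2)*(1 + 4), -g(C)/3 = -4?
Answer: 2400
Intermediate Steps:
g(C) = 12 (g(C) = -3*(-4) = 12)
Y = -20 (Y = -4*5 = -20)
((g(5)*(-5) + Y)*9)*(1/(1 - 4) - 3) = ((12*(-5) - 20)*9)*(1/(1 - 4) - 3) = ((-60 - 20)*9)*(1/(-3) - 3) = (-80*9)*(-⅓*1 - 3) = -720*(-⅓ - 3) = -720*(-10/3) = 2400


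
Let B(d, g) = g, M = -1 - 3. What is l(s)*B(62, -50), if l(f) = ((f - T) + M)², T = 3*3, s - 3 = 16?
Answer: -1800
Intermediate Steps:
s = 19 (s = 3 + 16 = 19)
T = 9
M = -4
l(f) = (-13 + f)² (l(f) = ((f - 1*9) - 4)² = ((f - 9) - 4)² = ((-9 + f) - 4)² = (-13 + f)²)
l(s)*B(62, -50) = (-13 + 19)²*(-50) = 6²*(-50) = 36*(-50) = -1800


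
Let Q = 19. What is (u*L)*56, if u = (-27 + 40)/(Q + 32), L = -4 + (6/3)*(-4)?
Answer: -2912/17 ≈ -171.29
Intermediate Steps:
L = -12 (L = -4 + (6*(⅓))*(-4) = -4 + 2*(-4) = -4 - 8 = -12)
u = 13/51 (u = (-27 + 40)/(19 + 32) = 13/51 ≈ 0.25490)
(u*L)*56 = ((13/51)*(-12))*56 = -52/17*56 = -2912/17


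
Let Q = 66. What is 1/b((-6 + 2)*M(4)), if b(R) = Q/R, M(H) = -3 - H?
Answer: 14/33 ≈ 0.42424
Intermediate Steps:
b(R) = 66/R
1/b((-6 + 2)*M(4)) = 1/(66/(((-6 + 2)*(-3 - 1*4)))) = 1/(66/((-4*(-3 - 4)))) = 1/(66/((-4*(-7)))) = 1/(66/28) = 1/(66*(1/28)) = 1/(33/14) = 14/33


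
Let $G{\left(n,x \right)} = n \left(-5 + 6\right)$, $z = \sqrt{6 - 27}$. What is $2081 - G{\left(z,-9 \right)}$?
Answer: $2081 - i \sqrt{21} \approx 2081.0 - 4.5826 i$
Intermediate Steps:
$z = i \sqrt{21}$ ($z = \sqrt{-21} = i \sqrt{21} \approx 4.5826 i$)
$G{\left(n,x \right)} = n$ ($G{\left(n,x \right)} = n 1 = n$)
$2081 - G{\left(z,-9 \right)} = 2081 - i \sqrt{21}$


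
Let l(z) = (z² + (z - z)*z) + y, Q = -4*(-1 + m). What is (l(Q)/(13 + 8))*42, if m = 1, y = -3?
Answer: -6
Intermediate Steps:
Q = 0 (Q = -4*(-1 + 1) = -4*0 = 0)
l(z) = -3 + z² (l(z) = (z² + (z - z)*z) - 3 = (z² + 0*z) - 3 = (z² + 0) - 3 = z² - 3 = -3 + z²)
(l(Q)/(13 + 8))*42 = ((-3 + 0²)/(13 + 8))*42 = ((-3 + 0)/21)*42 = ((1/21)*(-3))*42 = -⅐*42 = -6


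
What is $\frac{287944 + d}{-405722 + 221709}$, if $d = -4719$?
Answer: $- \frac{283225}{184013} \approx -1.5392$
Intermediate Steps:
$\frac{287944 + d}{-405722 + 221709} = \frac{287944 - 4719}{-405722 + 221709} = \frac{283225}{-184013} = 283225 \left(- \frac{1}{184013}\right) = - \frac{283225}{184013}$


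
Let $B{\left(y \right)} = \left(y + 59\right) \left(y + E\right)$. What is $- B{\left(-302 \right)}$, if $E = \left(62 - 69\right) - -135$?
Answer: $-42282$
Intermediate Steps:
$E = 128$ ($E = -7 + 135 = 128$)
$B{\left(y \right)} = \left(59 + y\right) \left(128 + y\right)$ ($B{\left(y \right)} = \left(y + 59\right) \left(y + 128\right) = \left(59 + y\right) \left(128 + y\right)$)
$- B{\left(-302 \right)} = - (7552 + \left(-302\right)^{2} + 187 \left(-302\right)) = - (7552 + 91204 - 56474) = \left(-1\right) 42282 = -42282$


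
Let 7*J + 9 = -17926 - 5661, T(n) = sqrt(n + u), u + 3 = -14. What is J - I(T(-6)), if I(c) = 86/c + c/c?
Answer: -23603/7 + 86*I*sqrt(23)/23 ≈ -3371.9 + 17.932*I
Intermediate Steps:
u = -17 (u = -3 - 14 = -17)
T(n) = sqrt(-17 + n) (T(n) = sqrt(n - 17) = sqrt(-17 + n))
J = -23596/7 (J = -9/7 + (-17926 - 5661)/7 = -9/7 + (1/7)*(-23587) = -9/7 - 23587/7 = -23596/7 ≈ -3370.9)
I(c) = 1 + 86/c (I(c) = 86/c + 1 = 1 + 86/c)
J - I(T(-6)) = -23596/7 - (86 + sqrt(-17 - 6))/(sqrt(-17 - 6)) = -23596/7 - (86 + sqrt(-23))/(sqrt(-23)) = -23596/7 - (86 + I*sqrt(23))/(I*sqrt(23)) = -23596/7 - (-I*sqrt(23)/23)*(86 + I*sqrt(23)) = -23596/7 - (-1)*I*sqrt(23)*(86 + I*sqrt(23))/23 = -23596/7 + I*sqrt(23)*(86 + I*sqrt(23))/23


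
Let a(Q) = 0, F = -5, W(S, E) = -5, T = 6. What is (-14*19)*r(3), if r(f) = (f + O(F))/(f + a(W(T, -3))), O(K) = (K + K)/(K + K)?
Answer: -1064/3 ≈ -354.67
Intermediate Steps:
O(K) = 1 (O(K) = (2*K)/((2*K)) = (2*K)*(1/(2*K)) = 1)
r(f) = (1 + f)/f (r(f) = (f + 1)/(f + 0) = (1 + f)/f)
(-14*19)*r(3) = (-14*19)*((1 + 3)/3) = -266*4/3 = -1064/3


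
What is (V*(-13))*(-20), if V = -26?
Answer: -6760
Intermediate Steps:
(V*(-13))*(-20) = -26*(-13)*(-20) = 338*(-20) = -6760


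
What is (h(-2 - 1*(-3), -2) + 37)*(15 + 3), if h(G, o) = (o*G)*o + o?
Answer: 702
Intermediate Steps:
h(G, o) = o + G*o**2 (h(G, o) = (G*o)*o + o = G*o**2 + o = o + G*o**2)
(h(-2 - 1*(-3), -2) + 37)*(15 + 3) = (-2*(1 + (-2 - 1*(-3))*(-2)) + 37)*(15 + 3) = (-2*(1 + (-2 + 3)*(-2)) + 37)*18 = (-2*(1 + 1*(-2)) + 37)*18 = (-2*(1 - 2) + 37)*18 = (-2*(-1) + 37)*18 = (2 + 37)*18 = 39*18 = 702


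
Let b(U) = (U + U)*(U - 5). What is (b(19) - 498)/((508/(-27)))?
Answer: -459/254 ≈ -1.8071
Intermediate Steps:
b(U) = 2*U*(-5 + U) (b(U) = (2*U)*(-5 + U) = 2*U*(-5 + U))
(b(19) - 498)/((508/(-27))) = (2*19*(-5 + 19) - 498)/((508/(-27))) = (2*19*14 - 498)/((508*(-1/27))) = (532 - 498)/(-508/27) = 34*(-27/508) = -459/254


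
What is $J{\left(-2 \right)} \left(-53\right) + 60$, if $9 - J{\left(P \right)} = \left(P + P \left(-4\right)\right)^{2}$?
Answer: $1491$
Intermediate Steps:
$J{\left(P \right)} = 9 - 9 P^{2}$ ($J{\left(P \right)} = 9 - \left(P + P \left(-4\right)\right)^{2} = 9 - \left(P - 4 P\right)^{2} = 9 - \left(- 3 P\right)^{2} = 9 - 9 P^{2}$)
$J{\left(-2 \right)} \left(-53\right) + 60 = \left(9 - 9 \left(-2\right)^{2}\right) \left(-53\right) + 60 = \left(9 - 36\right) \left(-53\right) + 60 = \left(-27\right) \left(-53\right) + 60 = 1431 + 60 = 1491$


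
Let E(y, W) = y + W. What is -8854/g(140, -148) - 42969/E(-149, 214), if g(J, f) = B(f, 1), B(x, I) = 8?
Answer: -459631/260 ≈ -1767.8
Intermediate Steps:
g(J, f) = 8
E(y, W) = W + y
-8854/g(140, -148) - 42969/E(-149, 214) = -8854/8 - 42969/(214 - 149) = -8854*1/8 - 42969/65 = -4427/4 - 42969*1/65 = -4427/4 - 42969/65 = -459631/260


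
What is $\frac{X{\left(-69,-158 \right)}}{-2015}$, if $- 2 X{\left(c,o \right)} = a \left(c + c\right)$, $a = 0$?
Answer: $0$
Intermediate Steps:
$X{\left(c,o \right)} = 0$ ($X{\left(c,o \right)} = - \frac{0 \left(c + c\right)}{2} = - \frac{0 \cdot 2 c}{2} = \left(- \frac{1}{2}\right) 0 = 0$)
$\frac{X{\left(-69,-158 \right)}}{-2015} = \frac{0}{-2015} = 0 \left(- \frac{1}{2015}\right) = 0$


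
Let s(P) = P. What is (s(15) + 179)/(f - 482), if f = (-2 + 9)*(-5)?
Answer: -194/517 ≈ -0.37524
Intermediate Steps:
f = -35 (f = 7*(-5) = -35)
(s(15) + 179)/(f - 482) = (15 + 179)/(-35 - 482) = 194/(-517) = 194*(-1/517) = -194/517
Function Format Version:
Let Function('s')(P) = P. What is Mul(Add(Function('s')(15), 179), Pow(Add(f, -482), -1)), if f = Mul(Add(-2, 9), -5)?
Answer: Rational(-194, 517) ≈ -0.37524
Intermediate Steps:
f = -35 (f = Mul(7, -5) = -35)
Mul(Add(Function('s')(15), 179), Pow(Add(f, -482), -1)) = Mul(Add(15, 179), Pow(Add(-35, -482), -1)) = Mul(194, Pow(-517, -1)) = Mul(194, Rational(-1, 517)) = Rational(-194, 517)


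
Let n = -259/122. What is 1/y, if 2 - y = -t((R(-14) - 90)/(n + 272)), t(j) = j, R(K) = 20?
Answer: 6585/11462 ≈ 0.57451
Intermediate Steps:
n = -259/122 (n = -259*1/122 = -259/122 ≈ -2.1230)
y = 11462/6585 (y = 2 - (-1)*(20 - 90)/(-259/122 + 272) = 2 - (-1)*(-70/32925/122) = 2 - (-1)*(-70*122/32925) = 2 - (-1)*(-1708)/6585 = 2 - 1*1708/6585 = 2 - 1708/6585 = 11462/6585 ≈ 1.7406)
1/y = 1/(11462/6585) = 6585/11462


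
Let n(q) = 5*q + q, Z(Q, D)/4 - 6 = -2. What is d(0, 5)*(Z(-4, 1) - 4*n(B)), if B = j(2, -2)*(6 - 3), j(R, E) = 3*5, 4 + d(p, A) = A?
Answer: -1064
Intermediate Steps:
d(p, A) = -4 + A
j(R, E) = 15
Z(Q, D) = 16 (Z(Q, D) = 24 + 4*(-2) = 24 - 8 = 16)
B = 45 (B = 15*(6 - 3) = 15*3 = 45)
n(q) = 6*q
d(0, 5)*(Z(-4, 1) - 4*n(B)) = (-4 + 5)*(16 - 24*45) = 1*(16 - 4*270) = 1*(16 - 1080) = 1*(-1064) = -1064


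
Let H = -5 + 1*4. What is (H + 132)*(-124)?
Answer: -16244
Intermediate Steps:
H = -1 (H = -5 + 4 = -1)
(H + 132)*(-124) = (-1 + 132)*(-124) = 131*(-124) = -16244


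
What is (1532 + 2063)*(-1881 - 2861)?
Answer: -17047490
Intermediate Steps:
(1532 + 2063)*(-1881 - 2861) = 3595*(-4742) = -17047490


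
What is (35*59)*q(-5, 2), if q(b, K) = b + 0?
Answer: -10325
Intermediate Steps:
q(b, K) = b
(35*59)*q(-5, 2) = (35*59)*(-5) = 2065*(-5) = -10325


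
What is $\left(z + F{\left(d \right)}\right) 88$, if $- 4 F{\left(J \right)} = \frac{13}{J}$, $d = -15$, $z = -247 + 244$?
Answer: $- \frac{3674}{15} \approx -244.93$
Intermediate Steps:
$z = -3$
$F{\left(J \right)} = - \frac{13}{4 J}$ ($F{\left(J \right)} = - \frac{13 \frac{1}{J}}{4} = - \frac{13}{4 J}$)
$\left(z + F{\left(d \right)}\right) 88 = \left(-3 - \frac{13}{4 \left(-15\right)}\right) 88 = \left(-3 - - \frac{13}{60}\right) 88 = \left(-3 + \frac{13}{60}\right) 88 = \left(- \frac{167}{60}\right) 88 = - \frac{3674}{15}$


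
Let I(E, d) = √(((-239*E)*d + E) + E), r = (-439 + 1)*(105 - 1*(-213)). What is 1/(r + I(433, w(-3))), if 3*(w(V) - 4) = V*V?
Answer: -46428/6466918733 - I*√723543/19400756199 ≈ -7.1793e-6 - 4.3844e-8*I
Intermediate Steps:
w(V) = 4 + V²/3 (w(V) = 4 + (V*V)/3 = 4 + V²/3)
r = -139284 (r = -438*(105 + 213) = -438*318 = -139284)
I(E, d) = √(2*E - 239*E*d) (I(E, d) = √((-239*E*d + E) + E) = √((E - 239*E*d) + E) = √(2*E - 239*E*d))
1/(r + I(433, w(-3))) = 1/(-139284 + √(433*(2 - 239*(4 + (⅓)*(-3)²)))) = 1/(-139284 + √(433*(2 - 239*(4 + (⅓)*9)))) = 1/(-139284 + √(433*(2 - 239*(4 + 3)))) = 1/(-139284 + √(433*(2 - 239*7))) = 1/(-139284 + √(433*(2 - 1673))) = 1/(-139284 + √(433*(-1671))) = 1/(-139284 + √(-723543)) = 1/(-139284 + I*√723543)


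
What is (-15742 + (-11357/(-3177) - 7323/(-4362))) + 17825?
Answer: 9646390849/4619358 ≈ 2088.3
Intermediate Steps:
(-15742 + (-11357/(-3177) - 7323/(-4362))) + 17825 = (-15742 + (-11357*(-1/3177) - 7323*(-1/4362))) + 17825 = (-15742 + (11357/3177 + 2441/1454)) + 17825 = (-15742 + 24268135/4619358) + 17825 = -72693665501/4619358 + 17825 = 9646390849/4619358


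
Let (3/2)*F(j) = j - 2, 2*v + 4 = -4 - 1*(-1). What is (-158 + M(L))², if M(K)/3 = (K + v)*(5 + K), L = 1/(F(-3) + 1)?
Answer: 107785924/2401 ≈ 44892.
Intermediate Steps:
v = -7/2 (v = -2 + (-4 - 1*(-1))/2 = -2 + (-4 + 1)/2 = -2 + (½)*(-3) = -2 - 3/2 = -7/2 ≈ -3.5000)
F(j) = -4/3 + 2*j/3 (F(j) = 2*(j - 2)/3 = 2*(-2 + j)/3 = -4/3 + 2*j/3)
L = -3/7 (L = 1/((-4/3 + (⅔)*(-3)) + 1) = 1/((-4/3 - 2) + 1) = 1/(-10/3 + 1) = 1/(-7/3) = -3/7 ≈ -0.42857)
M(K) = 3*(5 + K)*(-7/2 + K) (M(K) = 3*((K - 7/2)*(5 + K)) = 3*((-7/2 + K)*(5 + K)) = 3*((5 + K)*(-7/2 + K)) = 3*(5 + K)*(-7/2 + K))
(-158 + M(L))² = (-158 + (-105/2 + 3*(-3/7)² + (9/2)*(-3/7)))² = (-158 + (-105/2 + 3*(9/49) - 27/14))² = (-158 + (-105/2 + 27/49 - 27/14))² = (-158 - 2640/49)² = (-10382/49)² = 107785924/2401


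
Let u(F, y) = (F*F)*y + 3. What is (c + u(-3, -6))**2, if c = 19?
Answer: 1024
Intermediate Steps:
u(F, y) = 3 + y*F**2 (u(F, y) = F**2*y + 3 = y*F**2 + 3 = 3 + y*F**2)
(c + u(-3, -6))**2 = (19 + (3 - 6*(-3)**2))**2 = (19 + (3 - 6*9))**2 = (19 + (3 - 54))**2 = (19 - 51)**2 = (-32)**2 = 1024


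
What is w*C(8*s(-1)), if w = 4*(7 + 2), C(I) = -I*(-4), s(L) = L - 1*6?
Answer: -8064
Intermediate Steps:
s(L) = -6 + L (s(L) = L - 6 = -6 + L)
C(I) = 4*I
w = 36 (w = 4*9 = 36)
w*C(8*s(-1)) = 36*(4*(8*(-6 - 1))) = 36*(4*(8*(-7))) = 36*(4*(-56)) = 36*(-224) = -8064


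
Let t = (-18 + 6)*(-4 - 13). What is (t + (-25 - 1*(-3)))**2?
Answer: 33124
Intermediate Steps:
t = 204 (t = -12*(-17) = 204)
(t + (-25 - 1*(-3)))**2 = (204 + (-25 - 1*(-3)))**2 = (204 + (-25 + 3))**2 = (204 - 22)**2 = 182**2 = 33124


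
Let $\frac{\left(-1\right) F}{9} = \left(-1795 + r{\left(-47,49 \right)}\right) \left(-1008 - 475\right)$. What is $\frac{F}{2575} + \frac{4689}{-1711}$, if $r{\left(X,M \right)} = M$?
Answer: $- \frac{39884982057}{4405825} \approx -9052.8$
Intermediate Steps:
$F = -23303862$ ($F = - 9 \left(-1795 + 49\right) \left(-1008 - 475\right) = - 9 \left(\left(-1746\right) \left(-1483\right)\right) = \left(-9\right) 2589318 = -23303862$)
$\frac{F}{2575} + \frac{4689}{-1711} = - \frac{23303862}{2575} + \frac{4689}{-1711} = \left(-23303862\right) \frac{1}{2575} + 4689 \left(- \frac{1}{1711}\right) = - \frac{23303862}{2575} - \frac{4689}{1711} = - \frac{39884982057}{4405825}$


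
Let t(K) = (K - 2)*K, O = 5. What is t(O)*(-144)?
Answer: -2160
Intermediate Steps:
t(K) = K*(-2 + K) (t(K) = (-2 + K)*K = K*(-2 + K))
t(O)*(-144) = (5*(-2 + 5))*(-144) = (5*3)*(-144) = 15*(-144) = -2160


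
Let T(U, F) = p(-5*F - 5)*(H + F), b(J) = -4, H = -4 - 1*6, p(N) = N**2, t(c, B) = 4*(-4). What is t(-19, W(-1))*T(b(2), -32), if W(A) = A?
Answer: 16144800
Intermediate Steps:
t(c, B) = -16
H = -10 (H = -4 - 6 = -10)
T(U, F) = (-5 - 5*F)**2*(-10 + F) (T(U, F) = (-5*F - 5)**2*(-10 + F) = (-5 - 5*F)**2*(-10 + F))
t(-19, W(-1))*T(b(2), -32) = -400*(1 - 32)**2*(-10 - 32) = -400*(-31)**2*(-42) = -400*961*(-42) = -16*(-1009050) = 16144800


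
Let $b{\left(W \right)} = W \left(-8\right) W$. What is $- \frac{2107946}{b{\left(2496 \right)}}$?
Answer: $\frac{1053973}{24920064} \approx 0.042294$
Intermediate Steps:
$b{\left(W \right)} = - 8 W^{2}$ ($b{\left(W \right)} = - 8 W W = - 8 W^{2}$)
$- \frac{2107946}{b{\left(2496 \right)}} = - \frac{2107946}{\left(-8\right) 2496^{2}} = - \frac{2107946}{\left(-8\right) 6230016} = - \frac{2107946}{-49840128} = \left(-2107946\right) \left(- \frac{1}{49840128}\right) = \frac{1053973}{24920064}$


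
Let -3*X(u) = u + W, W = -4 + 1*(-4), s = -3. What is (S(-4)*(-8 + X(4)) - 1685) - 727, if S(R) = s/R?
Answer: -2417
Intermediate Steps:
W = -8 (W = -4 - 4 = -8)
X(u) = 8/3 - u/3 (X(u) = -(u - 8)/3 = -(-8 + u)/3 = 8/3 - u/3)
S(R) = -3/R
(S(-4)*(-8 + X(4)) - 1685) - 727 = ((-3/(-4))*(-8 + (8/3 - ⅓*4)) - 1685) - 727 = ((-3*(-¼))*(-8 + (8/3 - 4/3)) - 1685) - 727 = (3*(-8 + 4/3)/4 - 1685) - 727 = ((¾)*(-20/3) - 1685) - 727 = (-5 - 1685) - 727 = -1690 - 727 = -2417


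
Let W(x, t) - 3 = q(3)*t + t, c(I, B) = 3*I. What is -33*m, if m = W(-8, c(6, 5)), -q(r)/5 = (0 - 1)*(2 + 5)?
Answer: -21483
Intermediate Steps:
q(r) = 35 (q(r) = -5*(0 - 1)*(2 + 5) = -(-5)*7 = -5*(-7) = 35)
W(x, t) = 3 + 36*t (W(x, t) = 3 + (35*t + t) = 3 + 36*t)
m = 651 (m = 3 + 36*(3*6) = 3 + 36*18 = 3 + 648 = 651)
-33*m = -33*651 = -21483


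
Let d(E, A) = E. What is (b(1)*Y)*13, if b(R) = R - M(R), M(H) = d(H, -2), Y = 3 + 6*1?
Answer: 0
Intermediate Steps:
Y = 9 (Y = 3 + 6 = 9)
M(H) = H
b(R) = 0 (b(R) = R - R = 0)
(b(1)*Y)*13 = (0*9)*13 = 0*13 = 0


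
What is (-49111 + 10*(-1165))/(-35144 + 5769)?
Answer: 60761/29375 ≈ 2.0685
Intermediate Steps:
(-49111 + 10*(-1165))/(-35144 + 5769) = (-49111 - 11650)/(-29375) = -60761*(-1/29375) = 60761/29375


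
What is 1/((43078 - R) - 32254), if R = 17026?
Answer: -1/6202 ≈ -0.00016124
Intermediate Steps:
1/((43078 - R) - 32254) = 1/((43078 - 1*17026) - 32254) = 1/((43078 - 17026) - 32254) = 1/(26052 - 32254) = 1/(-6202) = -1/6202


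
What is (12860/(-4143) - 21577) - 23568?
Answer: -187048595/4143 ≈ -45148.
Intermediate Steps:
(12860/(-4143) - 21577) - 23568 = (12860*(-1/4143) - 21577) - 23568 = (-12860/4143 - 21577) - 23568 = -89406371/4143 - 23568 = -187048595/4143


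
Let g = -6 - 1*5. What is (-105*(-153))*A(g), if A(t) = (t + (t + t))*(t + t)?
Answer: 11663190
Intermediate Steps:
g = -11 (g = -6 - 5 = -11)
A(t) = 6*t² (A(t) = (t + 2*t)*(2*t) = (3*t)*(2*t) = 6*t²)
(-105*(-153))*A(g) = (-105*(-153))*(6*(-11)²) = 16065*(6*121) = 16065*726 = 11663190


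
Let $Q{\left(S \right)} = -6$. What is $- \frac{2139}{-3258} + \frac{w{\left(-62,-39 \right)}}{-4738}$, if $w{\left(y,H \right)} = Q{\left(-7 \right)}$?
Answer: $\frac{1692355}{2572734} \approx 0.6578$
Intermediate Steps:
$w{\left(y,H \right)} = -6$
$- \frac{2139}{-3258} + \frac{w{\left(-62,-39 \right)}}{-4738} = - \frac{2139}{-3258} - \frac{6}{-4738} = \left(-2139\right) \left(- \frac{1}{3258}\right) - - \frac{3}{2369} = \frac{713}{1086} + \frac{3}{2369} = \frac{1692355}{2572734}$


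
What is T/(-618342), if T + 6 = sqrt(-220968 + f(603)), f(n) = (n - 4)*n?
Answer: 1/103057 - sqrt(15581)/206114 ≈ -0.00059590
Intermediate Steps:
f(n) = n*(-4 + n) (f(n) = (-4 + n)*n = n*(-4 + n))
T = -6 + 3*sqrt(15581) (T = -6 + sqrt(-220968 + 603*(-4 + 603)) = -6 + sqrt(-220968 + 603*599) = -6 + sqrt(-220968 + 361197) = -6 + sqrt(140229) = -6 + 3*sqrt(15581) ≈ 368.47)
T/(-618342) = (-6 + 3*sqrt(15581))/(-618342) = (-6 + 3*sqrt(15581))*(-1/618342) = 1/103057 - sqrt(15581)/206114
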